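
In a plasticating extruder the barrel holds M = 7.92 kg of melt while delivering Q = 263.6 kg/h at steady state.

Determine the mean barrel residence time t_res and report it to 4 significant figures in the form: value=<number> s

Q_s = Q / 3600 = 263.6 / 3600 = 0.0732222 kg/s
t_res = M / Q_s = 7.92 ÷ 0.0732222 = 108.164 s

value=108.2 s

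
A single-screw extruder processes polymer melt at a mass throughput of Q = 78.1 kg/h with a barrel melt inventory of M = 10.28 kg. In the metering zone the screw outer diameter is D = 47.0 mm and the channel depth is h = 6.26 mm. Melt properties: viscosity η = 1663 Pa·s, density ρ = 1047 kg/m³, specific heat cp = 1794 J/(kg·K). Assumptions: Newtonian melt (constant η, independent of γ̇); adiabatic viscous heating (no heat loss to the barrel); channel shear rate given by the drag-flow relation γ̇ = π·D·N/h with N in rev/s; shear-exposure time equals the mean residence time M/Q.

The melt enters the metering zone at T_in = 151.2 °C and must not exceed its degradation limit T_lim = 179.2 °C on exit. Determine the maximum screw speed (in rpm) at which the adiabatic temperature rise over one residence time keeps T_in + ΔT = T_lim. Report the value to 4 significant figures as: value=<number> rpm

Q_s = Q / 3600 = 78.1 / 3600 = 0.0216944 kg/s
t_res = M / Q_s = 10.28 ÷ 0.0216944 = 473.854 s
Convert to metres: D = 0.047 m, h = 0.00626 m
ΔT_a = T_lim − T_in = 179.2 − 151.2 = 28 K
γ̇_max² = ΔT_a·ρ·cp/(η·t_res) = 28·1047·1794/(1663·473.854) = 66.7406 s⁻²
γ̇_max = √66.7406 = 8.16949 s⁻¹
N_max = γ̇_max h / (πD) = 8.16949·0.00626/(π·0.047) = 0.346355 rev/s → ×60 = 20.7813 rpm

value=20.78 rpm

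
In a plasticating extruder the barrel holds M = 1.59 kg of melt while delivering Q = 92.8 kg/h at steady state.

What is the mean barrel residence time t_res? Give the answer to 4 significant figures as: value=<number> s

value=61.68 s

Throughput in SI: Q_s = 92.8 kg/h ÷ 3600 s/h = 0.0257778 kg/s
t_res = M / Q_s = 1.59 ÷ 0.0257778 = 61.681 s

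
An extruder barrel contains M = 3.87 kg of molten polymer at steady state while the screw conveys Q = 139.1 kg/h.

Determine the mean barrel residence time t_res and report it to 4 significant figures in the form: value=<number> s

value=100.2 s

Throughput in SI: Q_s = 139.1 kg/h ÷ 3600 s/h = 0.0386389 kg/s
t_res = M / Q_s = 3.87 ÷ 0.0386389 = 100.158 s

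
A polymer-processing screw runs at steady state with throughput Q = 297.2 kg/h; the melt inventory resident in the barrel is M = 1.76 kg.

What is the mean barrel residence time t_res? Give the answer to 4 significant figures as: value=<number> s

value=21.32 s

Q_s = Q / 3600 = 297.2 / 3600 = 0.0825556 kg/s
Mean residence time: t_res = M/Q_s = 1.76 kg / 0.0825556 kg/s = 21.319 s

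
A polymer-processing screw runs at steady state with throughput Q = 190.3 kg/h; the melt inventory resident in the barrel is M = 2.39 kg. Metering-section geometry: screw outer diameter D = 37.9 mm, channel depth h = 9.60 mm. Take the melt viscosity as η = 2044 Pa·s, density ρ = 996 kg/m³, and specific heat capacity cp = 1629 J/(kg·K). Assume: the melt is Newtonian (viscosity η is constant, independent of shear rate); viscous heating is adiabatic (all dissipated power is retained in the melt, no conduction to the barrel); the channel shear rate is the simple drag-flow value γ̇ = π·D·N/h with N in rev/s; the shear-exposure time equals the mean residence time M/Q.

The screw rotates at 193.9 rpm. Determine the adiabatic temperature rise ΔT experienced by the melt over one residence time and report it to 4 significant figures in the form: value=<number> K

Convert throughput: Q = 190.3 kg/h = 190.3/3600 = 0.0528611 kg/s
t_res = M / Q_s = 2.39 ÷ 0.0528611 = 45.2128 s
Geometry in metres: D = 37.9 mm → 0.0379 m, h = 9.60 mm → 0.0096 m; screw speed N = 193.9 rpm = 3.23167 rev/s
γ̇ = π D N / h = (π)(0.0379)(3.23167) / 0.0096 = 40.0815 s⁻¹
ΔT = η·γ̇²·t_res / (ρ·cp) = 2044 · (40.0815)² · 45.2128 / (996 · 1629) = 91.5063 K

value=91.51 K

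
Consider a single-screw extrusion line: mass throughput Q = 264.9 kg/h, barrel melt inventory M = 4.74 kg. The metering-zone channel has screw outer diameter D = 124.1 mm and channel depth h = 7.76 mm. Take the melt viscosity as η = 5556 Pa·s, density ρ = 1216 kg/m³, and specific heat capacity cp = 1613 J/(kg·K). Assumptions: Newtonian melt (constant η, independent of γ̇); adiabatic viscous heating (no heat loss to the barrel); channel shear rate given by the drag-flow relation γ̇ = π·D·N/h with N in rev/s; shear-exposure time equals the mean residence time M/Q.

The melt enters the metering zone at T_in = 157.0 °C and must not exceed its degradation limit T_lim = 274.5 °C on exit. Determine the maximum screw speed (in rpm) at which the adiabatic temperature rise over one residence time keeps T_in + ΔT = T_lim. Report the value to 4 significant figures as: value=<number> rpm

Convert throughput: Q = 264.9 kg/h = 264.9/3600 = 0.0735833 kg/s
Mean residence time: t_res = M/Q_s = 4.74 kg / 0.0735833 kg/s = 64.4168 s
D = 124.1 mm = 0.1241 m;  h = 7.76 mm = 0.00776 m
ΔT_a = T_lim − T_in = 274.5 − 157.0 = 117.5 K
γ̇_max² = ΔT_a·ρ·cp / (η·t_res) = [117.5 × 1216 × 1613] / [5556 × 64.4168] = 643.939 s⁻²
γ̇_max = √643.939 = 25.376 s⁻¹
N_max = γ̇_max·h / (π·D) = 25.376 · 0.00776 / (π · 0.1241) = 0.505083 rev/s = 30.305 rpm

value=30.30 rpm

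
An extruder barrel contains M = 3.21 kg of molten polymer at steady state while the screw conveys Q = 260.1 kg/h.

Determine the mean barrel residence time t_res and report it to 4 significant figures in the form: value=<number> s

value=44.43 s

Throughput in SI: Q_s = 260.1 kg/h ÷ 3600 s/h = 0.07225 kg/s
Mean residence time: t_res = M/Q_s = 3.21 kg / 0.07225 kg/s = 44.4291 s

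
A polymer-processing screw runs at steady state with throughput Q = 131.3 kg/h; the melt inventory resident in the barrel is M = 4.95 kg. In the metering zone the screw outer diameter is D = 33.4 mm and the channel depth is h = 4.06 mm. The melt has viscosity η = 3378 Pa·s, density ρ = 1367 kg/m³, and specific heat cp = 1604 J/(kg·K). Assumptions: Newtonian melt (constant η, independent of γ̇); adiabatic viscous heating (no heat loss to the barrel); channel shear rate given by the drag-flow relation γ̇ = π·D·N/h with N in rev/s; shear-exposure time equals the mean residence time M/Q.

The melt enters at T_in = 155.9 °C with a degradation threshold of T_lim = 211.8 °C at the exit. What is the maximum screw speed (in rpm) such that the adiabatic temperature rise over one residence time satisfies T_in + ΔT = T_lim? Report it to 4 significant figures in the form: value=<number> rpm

Convert throughput: Q = 131.3 kg/h = 131.3/3600 = 0.0364722 kg/s
t_res = M / Q_s = 4.95 / 0.0364722 = 135.72 s
D = 33.4 mm = 0.0334 m;  h = 4.06 mm = 0.00406 m
Allowable rise: ΔT_a = T_lim − T_in = 211.8 − 155.9 = 55.9 K
γ̇_max² = ΔT_a·ρ·cp / (η·t_res) = [55.9 × 1367 × 1604] / [3378 × 135.72] = 267.351 s⁻²
Take the square root: γ̇_max = √(267.351) = 16.3509 s⁻¹
N_max = γ̇_max h / (πD) = 16.3509·0.00406/(π·0.0334) = 0.632661 rev/s → ×60 = 37.9596 rpm

value=37.96 rpm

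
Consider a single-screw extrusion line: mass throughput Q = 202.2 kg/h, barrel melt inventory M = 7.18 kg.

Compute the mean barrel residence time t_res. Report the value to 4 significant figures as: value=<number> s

Convert throughput: Q = 202.2 kg/h = 202.2/3600 = 0.0561667 kg/s
Mean residence time: t_res = M/Q_s = 7.18 kg / 0.0561667 kg/s = 127.834 s

value=127.8 s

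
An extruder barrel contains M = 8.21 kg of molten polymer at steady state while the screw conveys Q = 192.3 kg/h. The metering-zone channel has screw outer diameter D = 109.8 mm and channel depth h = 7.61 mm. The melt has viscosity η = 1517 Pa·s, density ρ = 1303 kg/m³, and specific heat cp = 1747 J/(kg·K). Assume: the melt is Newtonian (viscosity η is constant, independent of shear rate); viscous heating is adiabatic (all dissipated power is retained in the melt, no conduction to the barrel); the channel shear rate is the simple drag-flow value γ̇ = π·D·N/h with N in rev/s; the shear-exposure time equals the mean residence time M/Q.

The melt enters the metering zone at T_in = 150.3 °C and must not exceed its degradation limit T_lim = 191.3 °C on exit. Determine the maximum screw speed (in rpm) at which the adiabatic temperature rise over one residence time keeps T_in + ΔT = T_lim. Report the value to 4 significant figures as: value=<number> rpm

Throughput in SI: Q_s = 192.3 kg/h ÷ 3600 s/h = 0.0534167 kg/s
Mean residence time: t_res = M/Q_s = 8.21 kg / 0.0534167 kg/s = 153.697 s
Convert to metres: D = 0.1098 m, h = 0.00761 m
ΔT_a = T_lim − T_in = 191.3 − 150.3 = 41 K
Invert ΔT = ηγ̇²t_res/(ρcp) for γ̇: γ̇_max² = ΔT_a ρ cp / (η t_res) = 41·1303·1747 / (1517·153.697) = 400.285 s⁻²
Take the square root: γ̇_max = √(400.285) = 20.0071 s⁻¹
N_max = γ̇_max h / (πD) = 20.0071·0.00761/(π·0.1098) = 0.441384 rev/s → ×60 = 26.4831 rpm

value=26.48 rpm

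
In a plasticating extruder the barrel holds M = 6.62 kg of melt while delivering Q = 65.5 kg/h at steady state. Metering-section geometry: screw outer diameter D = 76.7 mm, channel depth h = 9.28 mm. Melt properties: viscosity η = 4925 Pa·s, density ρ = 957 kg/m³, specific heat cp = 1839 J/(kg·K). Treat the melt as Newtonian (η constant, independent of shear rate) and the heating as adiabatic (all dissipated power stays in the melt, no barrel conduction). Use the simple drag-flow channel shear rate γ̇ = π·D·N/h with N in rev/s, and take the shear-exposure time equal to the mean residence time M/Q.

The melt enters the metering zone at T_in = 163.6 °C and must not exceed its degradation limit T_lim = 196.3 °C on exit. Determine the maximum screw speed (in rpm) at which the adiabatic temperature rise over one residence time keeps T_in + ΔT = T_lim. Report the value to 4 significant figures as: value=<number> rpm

value=13.10 rpm

Convert throughput: Q = 65.5 kg/h = 65.5/3600 = 0.0181944 kg/s
t_res = M / Q_s = 6.62 ÷ 0.0181944 = 363.847 s
Geometry in SI: D = 76.7 mm → 0.0767 m, h = 9.28 mm → 0.00928 m
Allowable rise: ΔT_a = T_lim − T_in = 196.3 − 163.6 = 32.7 K
γ̇_max² = ΔT_a·ρ·cp/(η·t_res) = 32.7·957·1839/(4925·363.847) = 32.1156 s⁻²
γ̇_max = √32.1156 = 5.66706 s⁻¹
N_max = γ̇_max·h / (π·D) = 5.66706 · 0.00928 / (π · 0.0767) = 0.218253 rev/s = 13.0952 rpm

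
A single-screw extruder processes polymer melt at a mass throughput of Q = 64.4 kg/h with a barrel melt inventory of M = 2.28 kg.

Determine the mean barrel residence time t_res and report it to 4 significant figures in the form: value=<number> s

value=127.5 s

Q_s = Q / 3600 = 64.4 / 3600 = 0.0178889 kg/s
t_res = M / Q_s = 2.28 ÷ 0.0178889 = 127.453 s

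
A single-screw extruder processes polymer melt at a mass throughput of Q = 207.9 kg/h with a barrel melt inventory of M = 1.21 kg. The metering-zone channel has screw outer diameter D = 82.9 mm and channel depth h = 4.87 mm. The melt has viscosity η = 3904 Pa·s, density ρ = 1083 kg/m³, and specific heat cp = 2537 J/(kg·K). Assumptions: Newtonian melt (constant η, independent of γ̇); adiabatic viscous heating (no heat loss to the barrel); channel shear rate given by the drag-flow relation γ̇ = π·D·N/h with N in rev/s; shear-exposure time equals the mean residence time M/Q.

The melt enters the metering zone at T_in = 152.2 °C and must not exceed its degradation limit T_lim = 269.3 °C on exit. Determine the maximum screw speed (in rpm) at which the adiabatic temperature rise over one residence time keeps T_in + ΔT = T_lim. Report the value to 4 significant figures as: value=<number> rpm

Q_s = Q / 3600 = 207.9 / 3600 = 0.05775 kg/s
Mean residence time: t_res = M/Q_s = 1.21 kg / 0.05775 kg/s = 20.9524 s
Geometry in SI: D = 82.9 mm → 0.0829 m, h = 4.87 mm → 0.00487 m
Allowable rise: ΔT_a = T_lim − T_in = 269.3 − 152.2 = 117.1 K
Invert ΔT = ηγ̇²t_res/(ρcp) for γ̇: γ̇_max² = ΔT_a ρ cp / (η t_res) = 117.1·1083·2537 / (3904·20.9524) = 3933.35 s⁻²
γ̇_max = √3933.35 = 62.7164 s⁻¹
N_max = γ̇_max·h / (π·D) = 62.7164 · 0.00487 / (π · 0.0829) = 1.17275 rev/s = 70.3651 rpm

value=70.37 rpm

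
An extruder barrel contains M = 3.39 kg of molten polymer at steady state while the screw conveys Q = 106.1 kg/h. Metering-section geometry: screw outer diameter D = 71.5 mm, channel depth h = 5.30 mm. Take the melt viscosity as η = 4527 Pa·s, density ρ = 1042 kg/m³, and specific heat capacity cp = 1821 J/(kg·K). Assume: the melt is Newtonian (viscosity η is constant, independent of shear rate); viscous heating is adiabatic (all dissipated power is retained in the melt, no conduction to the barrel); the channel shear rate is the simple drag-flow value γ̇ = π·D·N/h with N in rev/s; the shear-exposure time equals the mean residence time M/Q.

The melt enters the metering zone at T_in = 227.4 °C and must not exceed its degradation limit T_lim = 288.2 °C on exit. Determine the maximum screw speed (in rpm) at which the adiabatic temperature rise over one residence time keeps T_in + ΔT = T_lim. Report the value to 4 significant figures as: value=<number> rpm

Q_s = Q / 3600 = 106.1 / 3600 = 0.0294722 kg/s
t_res = M / Q_s = 3.39 ÷ 0.0294722 = 115.024 s
Geometry in SI: D = 71.5 mm → 0.0715 m, h = 5.30 mm → 0.0053 m
Allowable rise: ΔT_a = T_lim − T_in = 288.2 − 227.4 = 60.8 K
γ̇_max² = ΔT_a·ρ·cp/(η·t_res) = 60.8·1042·1821/(4527·115.024) = 221.556 s⁻²
γ̇_max = sqrt(221.556) = 14.8848 s⁻¹
N_max = γ̇_max h / (πD) = 14.8848·0.0053/(π·0.0715) = 0.351206 rev/s → ×60 = 21.0724 rpm

value=21.07 rpm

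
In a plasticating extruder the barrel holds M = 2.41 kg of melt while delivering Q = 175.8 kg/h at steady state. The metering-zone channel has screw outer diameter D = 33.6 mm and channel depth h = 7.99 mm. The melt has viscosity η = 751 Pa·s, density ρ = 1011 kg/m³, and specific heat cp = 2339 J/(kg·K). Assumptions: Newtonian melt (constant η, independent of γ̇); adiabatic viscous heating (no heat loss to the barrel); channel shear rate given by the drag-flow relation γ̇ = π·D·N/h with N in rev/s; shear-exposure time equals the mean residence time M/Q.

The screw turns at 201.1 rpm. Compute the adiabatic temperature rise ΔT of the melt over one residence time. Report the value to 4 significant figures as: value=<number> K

value=30.73 K

Throughput in SI: Q_s = 175.8 kg/h ÷ 3600 s/h = 0.0488333 kg/s
t_res = M / Q_s = 2.41 / 0.0488333 = 49.3515 s
Geometry in metres: D = 33.6 mm → 0.0336 m, h = 7.99 mm → 0.00799 m; screw speed N = 201.1 rpm = 3.35167 rev/s
γ̇ = π D N / h = (π)(0.0336)(3.35167) / 0.00799 = 44.2795 s⁻¹
Adiabatic rise: ΔT = η γ̇² t_res / (ρ cp) = 751·(44.2795)²·49.3515 / (1011·2339) = 30.7302 K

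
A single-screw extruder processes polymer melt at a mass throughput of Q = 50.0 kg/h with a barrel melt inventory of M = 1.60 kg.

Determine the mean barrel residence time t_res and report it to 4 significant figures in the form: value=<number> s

value=115.2 s

Convert throughput: Q = 50.0 kg/h = 50.0/3600 = 0.0138889 kg/s
t_res = M / Q_s = 1.60 / 0.0138889 = 115.2 s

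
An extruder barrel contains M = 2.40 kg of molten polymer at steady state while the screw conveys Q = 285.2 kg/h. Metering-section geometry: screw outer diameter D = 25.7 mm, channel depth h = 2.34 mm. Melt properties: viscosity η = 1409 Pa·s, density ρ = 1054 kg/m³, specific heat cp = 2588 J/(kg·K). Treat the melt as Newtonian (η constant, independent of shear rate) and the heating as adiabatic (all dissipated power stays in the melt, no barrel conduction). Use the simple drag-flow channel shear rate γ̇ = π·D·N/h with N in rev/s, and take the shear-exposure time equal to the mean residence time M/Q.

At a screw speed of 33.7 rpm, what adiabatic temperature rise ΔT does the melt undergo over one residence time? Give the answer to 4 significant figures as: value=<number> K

Convert throughput: Q = 285.2 kg/h = 285.2/3600 = 0.0792222 kg/s
Mean residence time: t_res = M/Q_s = 2.40 kg / 0.0792222 kg/s = 30.2945 s
Convert to SI: D = 0.0257 m, h = 0.00234 m, N = 33.7/60 = 0.561667 rev/s
γ̇ = π D N / h = (π)(0.0257)(0.561667) / 0.00234 = 19.3796 s⁻¹
ΔT = η·γ̇²·t_res/(ρ·cp) = [1409 × 19.3796² × 30.2945] / [1054 × 2588] = 5.87708 K

value=5.877 K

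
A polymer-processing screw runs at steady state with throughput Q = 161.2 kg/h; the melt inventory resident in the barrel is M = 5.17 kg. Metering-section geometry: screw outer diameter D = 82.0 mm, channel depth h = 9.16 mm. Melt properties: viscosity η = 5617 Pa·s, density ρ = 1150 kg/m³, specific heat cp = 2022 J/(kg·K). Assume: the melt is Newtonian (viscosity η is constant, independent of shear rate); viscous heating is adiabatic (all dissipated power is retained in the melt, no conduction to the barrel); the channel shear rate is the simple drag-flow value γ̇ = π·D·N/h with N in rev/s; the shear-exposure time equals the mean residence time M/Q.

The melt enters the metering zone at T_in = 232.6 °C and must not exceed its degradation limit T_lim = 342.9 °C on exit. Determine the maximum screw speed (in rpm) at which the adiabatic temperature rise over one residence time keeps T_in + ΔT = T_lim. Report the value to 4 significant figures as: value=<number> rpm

value=42.43 rpm

Throughput in SI: Q_s = 161.2 kg/h ÷ 3600 s/h = 0.0447778 kg/s
t_res = M / Q_s = 5.17 ÷ 0.0447778 = 115.459 s
Convert to metres: D = 0.082 m, h = 0.00916 m
Allowable rise: ΔT_a = T_lim − T_in = 342.9 − 232.6 = 110.3 K
γ̇_max² = ΔT_a·ρ·cp / (η·t_res) = [110.3 × 1150 × 2022] / [5617 × 115.459] = 395.478 s⁻²
Take the square root: γ̇_max = √(395.478) = 19.8866 s⁻¹
N_max = γ̇_max h / (πD) = 19.8866·0.00916/(π·0.082) = 0.707119 rev/s → ×60 = 42.4272 rpm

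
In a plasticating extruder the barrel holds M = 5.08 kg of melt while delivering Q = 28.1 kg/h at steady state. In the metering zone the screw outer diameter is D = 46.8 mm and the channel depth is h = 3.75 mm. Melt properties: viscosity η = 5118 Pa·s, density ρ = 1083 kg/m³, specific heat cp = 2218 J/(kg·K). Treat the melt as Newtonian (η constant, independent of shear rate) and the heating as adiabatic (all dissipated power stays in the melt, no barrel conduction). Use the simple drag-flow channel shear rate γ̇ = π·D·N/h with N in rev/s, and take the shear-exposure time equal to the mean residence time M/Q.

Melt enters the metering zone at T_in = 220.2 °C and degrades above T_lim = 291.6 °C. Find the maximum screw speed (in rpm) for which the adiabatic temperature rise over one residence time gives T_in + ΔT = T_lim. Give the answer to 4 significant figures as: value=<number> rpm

value=10.98 rpm

Convert throughput: Q = 28.1 kg/h = 28.1/3600 = 0.00780556 kg/s
Mean residence time: t_res = M/Q_s = 5.08 kg / 0.00780556 kg/s = 650.819 s
Convert to metres: D = 0.0468 m, h = 0.00375 m
ΔT_a = T_lim − T_in = 291.6 °C − 220.2 °C = 71.4 K
γ̇_max² = ΔT_a·ρ·cp/(η·t_res) = 71.4·1083·2218/(5118·650.819) = 51.4906 s⁻²
γ̇_max = sqrt(51.4906) = 7.1757 s⁻¹
Solve γ̇ = πDN/h for N: N_max = γ̇_max·h/(π·D) = 7.1757 × 0.00375 / (π × 0.0468) = 0.18302 rev/s = 10.9812 rpm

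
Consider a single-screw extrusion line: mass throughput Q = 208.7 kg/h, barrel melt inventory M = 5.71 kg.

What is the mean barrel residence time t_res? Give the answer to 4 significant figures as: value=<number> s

value=98.50 s

Throughput in SI: Q_s = 208.7 kg/h ÷ 3600 s/h = 0.0579722 kg/s
t_res = M / Q_s = 5.71 ÷ 0.0579722 = 98.4954 s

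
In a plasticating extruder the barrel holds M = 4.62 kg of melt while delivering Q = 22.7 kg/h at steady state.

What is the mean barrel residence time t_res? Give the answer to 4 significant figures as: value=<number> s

value=732.7 s

Throughput in SI: Q_s = 22.7 kg/h ÷ 3600 s/h = 0.00630556 kg/s
t_res = M / Q_s = 4.62 ÷ 0.00630556 = 732.687 s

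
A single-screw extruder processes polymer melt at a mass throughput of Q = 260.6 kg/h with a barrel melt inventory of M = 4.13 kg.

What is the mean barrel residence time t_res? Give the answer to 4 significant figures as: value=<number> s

Throughput in SI: Q_s = 260.6 kg/h ÷ 3600 s/h = 0.0723889 kg/s
t_res = M / Q_s = 4.13 / 0.0723889 = 57.053 s

value=57.05 s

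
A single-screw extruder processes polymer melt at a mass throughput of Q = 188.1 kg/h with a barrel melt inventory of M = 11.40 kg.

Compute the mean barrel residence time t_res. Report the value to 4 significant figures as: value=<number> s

value=218.2 s

Throughput in SI: Q_s = 188.1 kg/h ÷ 3600 s/h = 0.05225 kg/s
t_res = M / Q_s = 11.40 ÷ 0.05225 = 218.182 s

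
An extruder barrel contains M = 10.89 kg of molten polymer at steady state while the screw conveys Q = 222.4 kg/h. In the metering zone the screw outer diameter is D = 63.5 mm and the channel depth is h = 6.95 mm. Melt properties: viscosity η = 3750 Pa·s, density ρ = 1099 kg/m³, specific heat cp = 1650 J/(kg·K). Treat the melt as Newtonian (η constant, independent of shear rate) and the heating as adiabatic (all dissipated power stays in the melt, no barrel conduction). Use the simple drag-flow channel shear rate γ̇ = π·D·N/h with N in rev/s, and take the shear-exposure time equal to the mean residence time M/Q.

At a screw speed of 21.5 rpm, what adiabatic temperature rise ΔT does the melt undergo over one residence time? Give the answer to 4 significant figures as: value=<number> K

Convert throughput: Q = 222.4 kg/h = 222.4/3600 = 0.0617778 kg/s
t_res = M / Q_s = 10.89 ÷ 0.0617778 = 176.277 s
Geometry in metres: D = 63.5 mm → 0.0635 m, h = 6.95 mm → 0.00695 m; screw speed N = 21.5 rpm = 0.358333 rev/s
γ̇ = π·D·N / h = π · 0.0635 · 0.358333 / 0.00695 = 10.2855 s⁻¹
ΔT = η·γ̇²·t_res / (ρ·cp) = 3750 · (10.2855)² · 176.277 / (1099 · 1650) = 38.5653 K

value=38.57 K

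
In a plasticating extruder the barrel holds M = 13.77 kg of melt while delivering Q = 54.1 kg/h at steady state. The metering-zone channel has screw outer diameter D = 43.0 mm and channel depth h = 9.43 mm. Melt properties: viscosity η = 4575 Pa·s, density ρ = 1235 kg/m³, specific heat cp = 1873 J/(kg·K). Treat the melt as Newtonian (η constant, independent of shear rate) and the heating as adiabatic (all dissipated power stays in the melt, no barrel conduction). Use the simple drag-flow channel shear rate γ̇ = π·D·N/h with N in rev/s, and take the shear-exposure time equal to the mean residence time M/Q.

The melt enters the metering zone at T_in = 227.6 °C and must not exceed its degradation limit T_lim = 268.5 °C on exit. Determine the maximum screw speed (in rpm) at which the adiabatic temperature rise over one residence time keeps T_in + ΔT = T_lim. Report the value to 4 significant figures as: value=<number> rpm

Throughput in SI: Q_s = 54.1 kg/h ÷ 3600 s/h = 0.0150278 kg/s
t_res = M / Q_s = 13.77 ÷ 0.0150278 = 916.303 s
Geometry in SI: D = 43.0 mm → 0.043 m, h = 9.43 mm → 0.00943 m
ΔT_a = T_lim − T_in = 268.5 °C − 227.6 °C = 40.9 K
γ̇_max² = ΔT_a·ρ·cp / (η·t_res) = [40.9 × 1235 × 1873] / [4575 × 916.303] = 22.5682 s⁻²
γ̇_max = √22.5682 = 4.7506 s⁻¹
N_max = γ̇_max·h / (π·D) = 4.7506 · 0.00943 / (π · 0.043) = 0.331621 rev/s = 19.8973 rpm

value=19.90 rpm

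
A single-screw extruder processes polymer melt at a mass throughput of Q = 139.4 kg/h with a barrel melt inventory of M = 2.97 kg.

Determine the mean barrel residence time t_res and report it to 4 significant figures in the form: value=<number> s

value=76.70 s

Q_s = Q / 3600 = 139.4 / 3600 = 0.0387222 kg/s
t_res = M / Q_s = 2.97 ÷ 0.0387222 = 76.7001 s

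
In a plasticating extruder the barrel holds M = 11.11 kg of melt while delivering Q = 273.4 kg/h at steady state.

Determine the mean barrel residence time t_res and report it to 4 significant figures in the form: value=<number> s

value=146.3 s

Q_s = Q / 3600 = 273.4 / 3600 = 0.0759444 kg/s
t_res = M / Q_s = 11.11 ÷ 0.0759444 = 146.291 s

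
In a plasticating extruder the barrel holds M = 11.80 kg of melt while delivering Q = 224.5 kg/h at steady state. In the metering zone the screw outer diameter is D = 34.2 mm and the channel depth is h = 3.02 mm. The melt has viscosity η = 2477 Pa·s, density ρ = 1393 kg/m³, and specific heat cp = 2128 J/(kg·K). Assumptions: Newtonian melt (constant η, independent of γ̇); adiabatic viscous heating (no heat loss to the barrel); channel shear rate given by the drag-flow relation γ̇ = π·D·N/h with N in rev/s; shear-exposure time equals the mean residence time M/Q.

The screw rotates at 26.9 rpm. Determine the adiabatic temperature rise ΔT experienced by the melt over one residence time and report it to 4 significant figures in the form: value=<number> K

Throughput in SI: Q_s = 224.5 kg/h ÷ 3600 s/h = 0.0623611 kg/s
t_res = M / Q_s = 11.80 / 0.0623611 = 189.22 s
D = 34.2 mm = 0.0342 m;  h = 3.02 mm = 0.00302 m;  N = 26.9 rpm / 60 = 0.448333 rev/s
γ̇ = π D N / h = (π)(0.0342)(0.448333) / 0.00302 = 15.9503 s⁻¹
Adiabatic rise: ΔT = η γ̇² t_res / (ρ cp) = 2477·(15.9503)²·189.22 / (1393·2128) = 40.2264 K

value=40.23 K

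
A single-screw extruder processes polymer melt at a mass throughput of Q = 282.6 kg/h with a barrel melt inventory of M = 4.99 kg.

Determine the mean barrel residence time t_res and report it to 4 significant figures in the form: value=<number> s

Convert throughput: Q = 282.6 kg/h = 282.6/3600 = 0.0785 kg/s
t_res = M / Q_s = 4.99 ÷ 0.0785 = 63.5669 s

value=63.57 s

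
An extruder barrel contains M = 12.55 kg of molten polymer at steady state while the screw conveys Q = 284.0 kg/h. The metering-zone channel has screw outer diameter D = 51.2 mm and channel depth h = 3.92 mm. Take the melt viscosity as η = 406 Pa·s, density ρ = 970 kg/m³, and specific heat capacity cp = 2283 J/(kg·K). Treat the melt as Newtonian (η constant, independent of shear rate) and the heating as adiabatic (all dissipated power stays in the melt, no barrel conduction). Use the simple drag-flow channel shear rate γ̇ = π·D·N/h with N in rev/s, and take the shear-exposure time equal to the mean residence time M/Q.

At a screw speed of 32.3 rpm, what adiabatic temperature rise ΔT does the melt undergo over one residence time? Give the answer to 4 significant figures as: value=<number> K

Q_s = Q / 3600 = 284.0 / 3600 = 0.0788889 kg/s
Mean residence time: t_res = M/Q_s = 12.55 kg / 0.0788889 kg/s = 159.085 s
D = 51.2 mm = 0.0512 m;  h = 3.92 mm = 0.00392 m;  N = 32.3 rpm / 60 = 0.538333 rev/s
γ̇ = π·D·N / h = π · 0.0512 · 0.538333 / 0.00392 = 22.0895 s⁻¹
ΔT = η·γ̇²·t_res / (ρ·cp) = 406 · (22.0895)² · 159.085 / (970 · 2283) = 14.2314 K

value=14.23 K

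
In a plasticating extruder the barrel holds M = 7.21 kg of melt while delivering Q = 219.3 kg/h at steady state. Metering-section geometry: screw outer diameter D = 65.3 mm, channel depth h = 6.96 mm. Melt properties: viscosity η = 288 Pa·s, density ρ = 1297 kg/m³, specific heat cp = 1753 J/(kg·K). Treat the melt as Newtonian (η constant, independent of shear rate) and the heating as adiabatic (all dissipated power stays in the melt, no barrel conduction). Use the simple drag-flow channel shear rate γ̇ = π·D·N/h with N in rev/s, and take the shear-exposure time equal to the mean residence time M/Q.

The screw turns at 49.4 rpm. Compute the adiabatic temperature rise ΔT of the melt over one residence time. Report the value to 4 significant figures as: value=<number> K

value=8.829 K

Convert throughput: Q = 219.3 kg/h = 219.3/3600 = 0.0609167 kg/s
t_res = M / Q_s = 7.21 / 0.0609167 = 118.358 s
D = 65.3 mm = 0.0653 m;  h = 6.96 mm = 0.00696 m;  N = 49.4 rpm / 60 = 0.823333 rev/s
γ̇ = π D N / h = (π)(0.0653)(0.823333) / 0.00696 = 24.2678 s⁻¹
ΔT = η·γ̇²·t_res/(ρ·cp) = [288 × 24.2678² × 118.358] / [1297 × 1753] = 8.82935 K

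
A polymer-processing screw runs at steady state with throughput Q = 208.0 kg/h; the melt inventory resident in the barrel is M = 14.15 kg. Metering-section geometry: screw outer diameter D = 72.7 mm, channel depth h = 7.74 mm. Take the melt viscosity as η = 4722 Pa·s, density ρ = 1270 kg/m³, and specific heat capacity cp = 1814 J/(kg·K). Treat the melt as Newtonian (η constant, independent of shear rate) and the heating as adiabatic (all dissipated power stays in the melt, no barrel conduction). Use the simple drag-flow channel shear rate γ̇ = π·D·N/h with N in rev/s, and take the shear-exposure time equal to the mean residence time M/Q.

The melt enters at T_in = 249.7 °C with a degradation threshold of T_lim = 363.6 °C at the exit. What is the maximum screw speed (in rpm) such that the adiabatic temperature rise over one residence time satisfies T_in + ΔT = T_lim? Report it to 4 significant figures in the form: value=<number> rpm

Throughput in SI: Q_s = 208.0 kg/h ÷ 3600 s/h = 0.0577778 kg/s
t_res = M / Q_s = 14.15 / 0.0577778 = 244.904 s
D = 72.7 mm = 0.0727 m;  h = 7.74 mm = 0.00774 m
ΔT_a = T_lim − T_in = 363.6 °C − 249.7 °C = 113.9 K
γ̇_max² = ΔT_a·ρ·cp / (η·t_res) = [113.9 × 1270 × 1814] / [4722 × 244.904] = 226.905 s⁻²
γ̇_max = sqrt(226.905) = 15.0634 s⁻¹
Solve γ̇ = πDN/h for N: N_max = γ̇_max·h/(π·D) = 15.0634 × 0.00774 / (π × 0.0727) = 0.510479 rev/s = 30.6288 rpm

value=30.63 rpm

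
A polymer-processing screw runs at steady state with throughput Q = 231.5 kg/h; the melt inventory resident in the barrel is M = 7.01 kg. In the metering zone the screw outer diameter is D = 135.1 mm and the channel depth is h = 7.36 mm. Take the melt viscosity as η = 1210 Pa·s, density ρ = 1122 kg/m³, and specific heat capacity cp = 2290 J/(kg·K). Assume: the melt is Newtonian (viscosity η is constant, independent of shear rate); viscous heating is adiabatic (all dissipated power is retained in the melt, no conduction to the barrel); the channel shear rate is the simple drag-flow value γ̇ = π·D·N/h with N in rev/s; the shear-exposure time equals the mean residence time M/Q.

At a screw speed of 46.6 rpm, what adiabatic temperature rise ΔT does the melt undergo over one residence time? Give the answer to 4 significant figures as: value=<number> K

value=103.0 K

Throughput in SI: Q_s = 231.5 kg/h ÷ 3600 s/h = 0.0643056 kg/s
Mean residence time: t_res = M/Q_s = 7.01 kg / 0.0643056 kg/s = 109.011 s
D = 135.1 mm = 0.1351 m;  h = 7.36 mm = 0.00736 m;  N = 46.6 rpm / 60 = 0.776667 rev/s
γ̇ = π·D·N / h = π · 0.1351 · 0.776667 / 0.00736 = 44.788 s⁻¹
ΔT = η·γ̇²·t_res / (ρ·cp) = 1210 · (44.788)² · 109.011 / (1122 · 2290) = 102.979 K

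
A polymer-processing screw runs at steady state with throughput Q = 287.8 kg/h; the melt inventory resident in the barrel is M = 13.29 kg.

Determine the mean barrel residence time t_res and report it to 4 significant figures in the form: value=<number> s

value=166.2 s

Q_s = Q / 3600 = 287.8 / 3600 = 0.0799444 kg/s
t_res = M / Q_s = 13.29 ÷ 0.0799444 = 166.24 s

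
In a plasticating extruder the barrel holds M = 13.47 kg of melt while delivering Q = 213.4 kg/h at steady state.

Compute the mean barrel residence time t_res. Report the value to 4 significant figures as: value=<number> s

Throughput in SI: Q_s = 213.4 kg/h ÷ 3600 s/h = 0.0592778 kg/s
Mean residence time: t_res = M/Q_s = 13.47 kg / 0.0592778 kg/s = 227.235 s

value=227.2 s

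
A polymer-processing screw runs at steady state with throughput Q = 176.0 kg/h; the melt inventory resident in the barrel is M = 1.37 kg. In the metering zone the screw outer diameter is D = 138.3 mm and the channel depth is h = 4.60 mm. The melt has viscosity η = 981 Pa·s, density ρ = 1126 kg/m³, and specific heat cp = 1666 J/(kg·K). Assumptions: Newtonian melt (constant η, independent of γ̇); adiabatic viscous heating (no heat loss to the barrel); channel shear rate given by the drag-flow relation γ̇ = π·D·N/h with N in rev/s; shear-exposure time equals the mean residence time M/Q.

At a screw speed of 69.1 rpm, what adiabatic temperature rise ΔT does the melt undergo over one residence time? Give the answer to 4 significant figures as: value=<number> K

value=173.4 K

Throughput in SI: Q_s = 176.0 kg/h ÷ 3600 s/h = 0.0488889 kg/s
t_res = M / Q_s = 1.37 / 0.0488889 = 28.0227 s
Geometry in metres: D = 138.3 mm → 0.1383 m, h = 4.60 mm → 0.0046 m; screw speed N = 69.1 rpm = 1.15167 rev/s
γ̇ = π·D·N / h = π · 0.1383 · 1.15167 / 0.0046 = 108.778 s⁻¹
ΔT = η·γ̇²·t_res/(ρ·cp) = [981 × 108.778² × 28.0227] / [1126 × 1666] = 173.4 K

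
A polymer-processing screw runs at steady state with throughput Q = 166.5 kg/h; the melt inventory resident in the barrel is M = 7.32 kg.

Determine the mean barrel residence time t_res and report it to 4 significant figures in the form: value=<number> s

Convert throughput: Q = 166.5 kg/h = 166.5/3600 = 0.04625 kg/s
t_res = M / Q_s = 7.32 / 0.04625 = 158.27 s

value=158.3 s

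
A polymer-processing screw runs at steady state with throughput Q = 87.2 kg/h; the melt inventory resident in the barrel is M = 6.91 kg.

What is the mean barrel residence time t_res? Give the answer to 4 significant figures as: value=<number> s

Convert throughput: Q = 87.2 kg/h = 87.2/3600 = 0.0242222 kg/s
Mean residence time: t_res = M/Q_s = 6.91 kg / 0.0242222 kg/s = 285.275 s

value=285.3 s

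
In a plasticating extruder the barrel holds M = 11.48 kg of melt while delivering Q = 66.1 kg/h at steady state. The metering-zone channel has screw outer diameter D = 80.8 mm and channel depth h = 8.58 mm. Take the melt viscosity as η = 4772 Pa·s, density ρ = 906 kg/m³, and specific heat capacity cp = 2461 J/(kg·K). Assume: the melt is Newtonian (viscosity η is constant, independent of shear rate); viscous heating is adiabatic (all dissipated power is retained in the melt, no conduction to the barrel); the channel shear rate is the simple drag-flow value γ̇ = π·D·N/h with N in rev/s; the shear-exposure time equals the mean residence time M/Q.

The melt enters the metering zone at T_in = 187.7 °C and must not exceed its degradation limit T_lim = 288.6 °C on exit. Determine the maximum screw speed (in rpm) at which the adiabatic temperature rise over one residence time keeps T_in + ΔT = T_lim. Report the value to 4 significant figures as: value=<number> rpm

Throughput in SI: Q_s = 66.1 kg/h ÷ 3600 s/h = 0.0183611 kg/s
Mean residence time: t_res = M/Q_s = 11.48 kg / 0.0183611 kg/s = 625.234 s
D = 80.8 mm = 0.0808 m;  h = 8.58 mm = 0.00858 m
ΔT_a = T_lim − T_in = 288.6 °C − 187.7 °C = 100.9 K
Invert ΔT = ηγ̇²t_res/(ρcp) for γ̇: γ̇_max² = ΔT_a ρ cp / (η t_res) = 100.9·906·2461 / (4772·625.234) = 75.4028 s⁻²
Take the square root: γ̇_max = √(75.4028) = 8.68348 s⁻¹
N_max = γ̇_max·h / (π·D) = 8.68348 · 0.00858 / (π · 0.0808) = 0.293508 rev/s = 17.6105 rpm

value=17.61 rpm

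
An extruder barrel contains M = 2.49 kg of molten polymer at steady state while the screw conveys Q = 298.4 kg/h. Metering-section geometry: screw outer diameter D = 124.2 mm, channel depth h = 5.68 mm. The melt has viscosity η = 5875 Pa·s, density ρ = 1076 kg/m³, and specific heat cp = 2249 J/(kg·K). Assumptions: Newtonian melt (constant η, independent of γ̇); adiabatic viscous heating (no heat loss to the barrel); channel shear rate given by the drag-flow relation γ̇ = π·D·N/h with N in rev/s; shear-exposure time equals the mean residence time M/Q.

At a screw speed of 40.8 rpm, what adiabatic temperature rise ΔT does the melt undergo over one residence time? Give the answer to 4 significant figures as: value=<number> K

value=159.1 K

Throughput in SI: Q_s = 298.4 kg/h ÷ 3600 s/h = 0.0828889 kg/s
t_res = M / Q_s = 2.49 ÷ 0.0828889 = 30.0402 s
Convert to SI: D = 0.1242 m, h = 0.00568 m, N = 40.8/60 = 0.68 rev/s
γ̇ = π·D·N / h = π · 0.1242 · 0.68 / 0.00568 = 46.7124 s⁻¹
ΔT = η·γ̇²·t_res / (ρ·cp) = 5875 · (46.7124)² · 30.0402 / (1076 · 2249) = 159.138 K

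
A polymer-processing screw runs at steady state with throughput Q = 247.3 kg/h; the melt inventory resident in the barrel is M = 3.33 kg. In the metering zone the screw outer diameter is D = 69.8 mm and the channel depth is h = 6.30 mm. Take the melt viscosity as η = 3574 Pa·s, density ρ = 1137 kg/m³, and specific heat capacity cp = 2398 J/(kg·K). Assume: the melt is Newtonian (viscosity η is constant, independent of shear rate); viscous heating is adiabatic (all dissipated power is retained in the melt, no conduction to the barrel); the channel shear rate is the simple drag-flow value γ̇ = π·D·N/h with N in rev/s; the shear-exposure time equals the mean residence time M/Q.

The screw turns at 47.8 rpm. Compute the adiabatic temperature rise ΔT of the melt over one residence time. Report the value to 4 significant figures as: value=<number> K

Throughput in SI: Q_s = 247.3 kg/h ÷ 3600 s/h = 0.0686944 kg/s
Mean residence time: t_res = M/Q_s = 3.33 kg / 0.0686944 kg/s = 48.4755 s
Geometry in metres: D = 69.8 mm → 0.0698 m, h = 6.30 mm → 0.0063 m; screw speed N = 47.8 rpm = 0.796667 rev/s
γ̇ = π·D·N / h = π · 0.0698 · 0.796667 / 0.0063 = 27.7295 s⁻¹
Adiabatic rise: ΔT = η γ̇² t_res / (ρ cp) = 3574·(27.7295)²·48.4755 / (1137·2398) = 48.8596 K

value=48.86 K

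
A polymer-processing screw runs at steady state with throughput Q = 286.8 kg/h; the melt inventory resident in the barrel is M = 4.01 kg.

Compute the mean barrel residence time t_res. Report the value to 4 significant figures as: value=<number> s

value=50.33 s

Convert throughput: Q = 286.8 kg/h = 286.8/3600 = 0.0796667 kg/s
t_res = M / Q_s = 4.01 / 0.0796667 = 50.3347 s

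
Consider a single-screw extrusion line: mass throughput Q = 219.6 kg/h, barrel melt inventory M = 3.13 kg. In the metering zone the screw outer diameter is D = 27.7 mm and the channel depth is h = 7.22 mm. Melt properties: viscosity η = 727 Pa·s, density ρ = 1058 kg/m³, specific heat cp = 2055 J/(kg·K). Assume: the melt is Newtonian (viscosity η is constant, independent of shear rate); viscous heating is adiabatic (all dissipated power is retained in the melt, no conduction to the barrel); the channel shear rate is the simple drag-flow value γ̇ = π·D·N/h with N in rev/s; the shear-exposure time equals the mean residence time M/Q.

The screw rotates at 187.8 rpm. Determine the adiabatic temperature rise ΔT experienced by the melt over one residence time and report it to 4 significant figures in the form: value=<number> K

Throughput in SI: Q_s = 219.6 kg/h ÷ 3600 s/h = 0.061 kg/s
Mean residence time: t_res = M/Q_s = 3.13 kg / 0.061 kg/s = 51.3115 s
Geometry in metres: D = 27.7 mm → 0.0277 m, h = 7.22 mm → 0.00722 m; screw speed N = 187.8 rpm = 3.13 rev/s
Shear rate: γ̇ = πDN/h = π·0.0277·3.13/0.00722 = 37.7257 s⁻¹
ΔT = η·γ̇²·t_res/(ρ·cp) = [727 × 37.7257² × 51.3115] / [1058 × 2055] = 24.4188 K

value=24.42 K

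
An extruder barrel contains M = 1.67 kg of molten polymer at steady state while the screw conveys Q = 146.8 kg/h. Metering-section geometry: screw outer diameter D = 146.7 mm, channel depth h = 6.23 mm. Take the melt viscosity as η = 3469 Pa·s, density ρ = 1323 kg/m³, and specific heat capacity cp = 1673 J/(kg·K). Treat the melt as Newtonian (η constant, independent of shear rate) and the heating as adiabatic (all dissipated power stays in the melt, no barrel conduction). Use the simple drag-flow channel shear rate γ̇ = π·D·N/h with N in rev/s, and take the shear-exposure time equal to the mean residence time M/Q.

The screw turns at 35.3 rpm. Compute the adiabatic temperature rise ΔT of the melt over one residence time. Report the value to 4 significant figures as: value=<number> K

Throughput in SI: Q_s = 146.8 kg/h ÷ 3600 s/h = 0.0407778 kg/s
t_res = M / Q_s = 1.67 / 0.0407778 = 40.9537 s
Convert to SI: D = 0.1467 m, h = 0.00623 m, N = 35.3/60 = 0.588333 rev/s
γ̇ = π·D·N / h = π · 0.1467 · 0.588333 / 0.00623 = 43.5227 s⁻¹
ΔT = η·γ̇²·t_res / (ρ·cp) = 3469 · (43.5227)² · 40.9537 / (1323 · 1673) = 121.583 K

value=121.6 K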